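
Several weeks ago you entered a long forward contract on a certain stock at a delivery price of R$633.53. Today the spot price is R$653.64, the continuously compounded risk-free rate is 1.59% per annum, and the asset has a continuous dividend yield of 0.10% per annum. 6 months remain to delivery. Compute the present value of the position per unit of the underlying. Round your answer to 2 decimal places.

Current fair forward for the remaining 6 months: F = S·e^((r − q)·T), (r − q) = 0.0159 − 0.0010 = 0.0149
F = 653.64 · e^(0.0149 × 6/12) = 653.64 × 1.007478 = 658.5279
Value of long forward = (F − K)·e^(−rT) = (658.5279 − 633.53) · e^(−0.0159·6/12)
= 24.9979 × 0.992082 = 24.80

R$24.80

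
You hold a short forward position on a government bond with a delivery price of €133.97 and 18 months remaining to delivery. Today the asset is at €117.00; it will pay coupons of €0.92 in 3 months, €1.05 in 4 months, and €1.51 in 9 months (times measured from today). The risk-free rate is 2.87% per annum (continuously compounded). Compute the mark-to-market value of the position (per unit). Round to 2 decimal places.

€14.76

PV(remaining coupons) I = 0.92·e^(−0.0287·3/12) + 1.05·e^(−0.0287·4/12) + 1.51·e^(−0.0287·9/12) = 3.4313
Current forward F = (S − I)·e^(rT) = (117.00 − 3.4313)·e^(0.0287·18/12) = 113.5687 × 1.043990 = 118.5646
Value (long) = (F − K)·e^(−rT) = (118.5646 − 133.97) × 0.957863 = -14.7563
Short position value = −(long value) = €14.76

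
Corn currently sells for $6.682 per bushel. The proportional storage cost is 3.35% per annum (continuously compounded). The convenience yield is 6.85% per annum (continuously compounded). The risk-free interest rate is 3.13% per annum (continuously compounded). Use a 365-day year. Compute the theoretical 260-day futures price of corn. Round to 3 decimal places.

$6.664 per bushel

Net carry = r + u − y = 0.0313 + 0.0335 − 0.0685 = -0.0037
F = S·e^((r+u−y)T) = 6.682 · e^(-0.0037 × 260/365) = 6.682 · e^-0.002636
= 6.682 × 0.997367 = $6.664 per bushel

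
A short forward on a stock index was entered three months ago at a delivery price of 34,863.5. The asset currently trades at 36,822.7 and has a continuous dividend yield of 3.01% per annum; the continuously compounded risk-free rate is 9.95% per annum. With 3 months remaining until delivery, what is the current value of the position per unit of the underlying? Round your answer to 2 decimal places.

-2539.68

Current fair forward for the remaining 3 months: F = S·e^((r − q)·T), (r − q) = 0.0995 − 0.0301 = 0.0694
F = 36822.7 · e^(0.0694 × 3/12) = 36822.7 × 1.01750139 = 37467.1484
Value of long forward = (F − K)·e^(−rT) = (37467.1484 − 34863.5) · e^(−0.0995·3/12)
= 2603.6484 × 0.97543183 = 2539.68
Short position value = −(long value) = -2539.68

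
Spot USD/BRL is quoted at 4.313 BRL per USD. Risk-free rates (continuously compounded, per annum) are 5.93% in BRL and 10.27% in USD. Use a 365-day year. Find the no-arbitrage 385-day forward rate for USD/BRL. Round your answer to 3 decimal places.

4.120

F = S·e^((r_BRL − r_USD)T) = 4.313 · e^((0.0593 − 0.1027) × 385/365)
= 4.313 · e^-0.045778 = 4.313 × 0.955254
F = 4.120 BRL per USD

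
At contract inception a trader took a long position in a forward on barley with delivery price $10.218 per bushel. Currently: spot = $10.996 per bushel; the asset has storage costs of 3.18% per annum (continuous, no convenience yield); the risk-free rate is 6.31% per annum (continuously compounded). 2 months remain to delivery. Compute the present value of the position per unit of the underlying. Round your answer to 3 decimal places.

Current fair forward for the remaining 2 months: F = S·e^((r + u)·T), (r + u) = 0.0631 + 0.0318 = 0.0949
F = 10.996 · e^(0.0949 × 2/12) = 10.996 × 1.015942 = 11.1713
Value of long forward = (F − K)·e^(−rT) = (11.1713 − 10.218) · e^(−0.0631·2/12)
= 0.9533 × 0.989538 = 0.943

$0.943 per bushel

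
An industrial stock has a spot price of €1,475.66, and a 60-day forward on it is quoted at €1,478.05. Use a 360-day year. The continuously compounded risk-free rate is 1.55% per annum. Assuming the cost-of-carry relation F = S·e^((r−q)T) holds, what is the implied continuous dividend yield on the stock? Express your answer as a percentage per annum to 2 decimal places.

From F = S·e^((r−q)T): (r − q) = ln(F/S)/T
ln(1478.05/1475.66) = ln(1.001620) = 0.001619
(r − q) = 0.001619 / (60/360) = 0.009714
q = r − ln(F/S)/T = 0.0155 − 0.009714 = 0.005786
q = 0.58%

0.58%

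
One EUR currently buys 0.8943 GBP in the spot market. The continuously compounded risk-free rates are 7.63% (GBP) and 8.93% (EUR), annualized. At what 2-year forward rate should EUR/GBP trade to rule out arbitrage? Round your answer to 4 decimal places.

F = S·e^((r_GBP − r_EUR)T) = 0.8943 · e^((0.0763 − 0.0893) × 2)
= 0.8943 · e^-0.026000 = 0.8943 × 0.974335
F = 0.8713 GBP per EUR

0.8713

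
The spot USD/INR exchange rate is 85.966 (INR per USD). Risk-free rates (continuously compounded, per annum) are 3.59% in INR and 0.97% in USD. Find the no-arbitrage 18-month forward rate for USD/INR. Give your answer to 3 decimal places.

F = S·e^((r_INR − r_USD)T) = 85.966 · e^((0.0359 − 0.0097) × 18/12)
= 85.966 · e^0.039300 = 85.966 × 1.040082
F = 89.412 INR per USD

89.412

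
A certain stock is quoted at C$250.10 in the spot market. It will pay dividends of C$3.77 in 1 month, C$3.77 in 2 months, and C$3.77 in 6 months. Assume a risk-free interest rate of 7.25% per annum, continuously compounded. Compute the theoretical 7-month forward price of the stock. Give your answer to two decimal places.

PV(dividends) I = 3.77·e^(−0.0725·1/12) + 3.77·e^(−0.0725·2/12) + 3.77·e^(−0.0725·6/12)
I = 3.7473 + 3.7247 + 3.6358 = 11.1078
F = (S − I)·e^(rT) = (250.10 − 11.1078) · e^(0.0725·7/12)
= 238.9922 · e^0.042292 = 238.9922 × 1.043199 = C$249.32

C$249.32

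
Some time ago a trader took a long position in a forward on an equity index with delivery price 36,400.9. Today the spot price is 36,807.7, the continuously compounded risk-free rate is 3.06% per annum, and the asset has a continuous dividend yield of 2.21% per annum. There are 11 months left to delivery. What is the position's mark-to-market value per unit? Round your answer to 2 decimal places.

675.50

Current fair forward for the remaining 11 months: F = S·e^((r − q)·T), (r − q) = 0.0306 − 0.0221 = 0.0085
F = 36807.7 · e^(0.0085 × 11/12) = 36807.7 × 1.00782210 = 37095.6135
Value of long forward = (F − K)·e^(−rT) = (37095.6135 − 36400.9) · e^(−0.0306·11/12)
= 694.7135 × 0.97233975 = 675.50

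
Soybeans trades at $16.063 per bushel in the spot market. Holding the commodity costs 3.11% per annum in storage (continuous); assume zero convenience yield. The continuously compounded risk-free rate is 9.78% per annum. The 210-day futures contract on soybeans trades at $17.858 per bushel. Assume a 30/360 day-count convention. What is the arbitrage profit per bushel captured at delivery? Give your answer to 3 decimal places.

$0.541 per bushel

Fair futures: F* = S·e^(carry·T), with carry = (r + u) = 0.0978 + 0.0311 = 0.1289
F* = 16.063 · e^(0.1289 × 210/360) = 16.063 · e^0.075192 = 16.063 × 1.078091 = $17.3174
Market $17.858 > fair $17.3174: forward overpriced → cash-and-carry (buy spot, short the forward).
At maturity, profit = |F_mkt − F*| = |17.858 − 17.3174| = $0.541 per bushel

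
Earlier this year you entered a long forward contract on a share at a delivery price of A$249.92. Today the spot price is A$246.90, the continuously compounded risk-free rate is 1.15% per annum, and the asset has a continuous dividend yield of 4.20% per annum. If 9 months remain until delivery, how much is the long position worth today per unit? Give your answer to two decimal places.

Current fair forward for the remaining 9 months: F = S·e^((r − q)·T), (r − q) = 0.0115 − 0.0420 = -0.0305
F = 246.90 · e^(-0.0305 × 9/12) = 246.90 × 0.977385 = 241.3164
Value of long forward = (F − K)·e^(−rT) = (241.3164 − 249.92) · e^(−0.0115·9/12)
= -8.6036 × 0.991412 = -8.53

-A$8.53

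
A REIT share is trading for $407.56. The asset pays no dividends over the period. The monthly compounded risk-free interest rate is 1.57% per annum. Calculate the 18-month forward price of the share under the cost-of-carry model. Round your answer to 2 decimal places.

F = S · (1+r/12)^(12T)
= 407.56 × 1.023814
F = $417.27

$417.27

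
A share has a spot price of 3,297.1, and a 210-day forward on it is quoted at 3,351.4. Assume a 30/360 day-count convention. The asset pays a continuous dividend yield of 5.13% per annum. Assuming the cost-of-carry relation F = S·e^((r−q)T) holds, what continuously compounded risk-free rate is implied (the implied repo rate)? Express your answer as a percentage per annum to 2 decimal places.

From F = S·e^((r−q)T): (r − q) = ln(F/S)/T
ln(3351.4/3297.1) = ln(1.016469) = 0.016335
(r − q) = 0.016335 / (210/360) = 0.028003
r = ln(F/S)/T + q = 0.028003 + 0.0513 = 0.079303
r = 7.93%

7.93%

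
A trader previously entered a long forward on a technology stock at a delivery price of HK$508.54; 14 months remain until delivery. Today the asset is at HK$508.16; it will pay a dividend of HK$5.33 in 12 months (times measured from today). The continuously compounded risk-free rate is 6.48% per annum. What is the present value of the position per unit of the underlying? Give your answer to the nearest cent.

HK$31.65

PV(remaining dividends) I = 5.33·e^(−0.0648·12/12) = 4.9956
Current forward F = (S − I)·e^(rT) = (508.16 − 4.9956)·e^(0.0648·14/12) = 503.1644 × 1.078531 = 542.6784
Value (long) = (F − K)·e^(−rT) = (542.6784 − 508.54) × 0.927187 = 31.6527
Value = HK$31.65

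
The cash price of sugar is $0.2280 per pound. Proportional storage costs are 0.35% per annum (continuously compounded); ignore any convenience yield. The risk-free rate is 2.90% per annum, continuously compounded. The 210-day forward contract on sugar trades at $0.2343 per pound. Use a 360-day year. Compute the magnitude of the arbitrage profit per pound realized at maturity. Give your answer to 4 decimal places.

Fair forward: F* = S·e^(carry·T), with carry = (r + u) = 0.0290 + 0.0035 = 0.0325
F* = 0.2280 · e^(0.0325 × 210/360) = 0.2280 · e^0.018958 = 0.2280 × 1.019139 = $0.2324
Market $0.2343 > fair $0.2324: forward overpriced → cash-and-carry (buy spot, short the forward).
At maturity, profit = |F_mkt − F*| = |0.2343 − 0.2324| = $0.0019 per pound

$0.0019 per pound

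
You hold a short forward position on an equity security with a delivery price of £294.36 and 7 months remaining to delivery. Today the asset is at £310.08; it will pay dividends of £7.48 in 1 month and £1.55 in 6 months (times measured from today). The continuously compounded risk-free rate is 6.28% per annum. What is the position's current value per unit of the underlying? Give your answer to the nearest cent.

-£17.37

PV(remaining dividends) I = 7.48·e^(−0.0628·1/12) + 1.55·e^(−0.0628·6/12) = 8.9430
Current forward F = (S − I)·e^(rT) = (310.08 − 8.9430)·e^(0.0628·7/12) = 301.1370 × 1.037313 = 312.3733
Value (long) = (F − K)·e^(−rT) = (312.3733 − 294.36) × 0.964030 = 17.3654
Short position value = −(long value) = -£17.37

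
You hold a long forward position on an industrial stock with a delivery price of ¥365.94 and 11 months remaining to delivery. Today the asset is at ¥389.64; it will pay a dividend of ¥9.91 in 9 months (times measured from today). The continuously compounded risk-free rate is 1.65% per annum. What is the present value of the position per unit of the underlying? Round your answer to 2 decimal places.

PV(remaining dividends) I = 9.91·e^(−0.0165·9/12) = 9.7881
Current forward F = (S − I)·e^(rT) = (389.64 − 9.7881)·e^(0.0165·11/12) = 379.8519 × 1.015240 = 385.6408
Value (long) = (F − K)·e^(−rT) = (385.6408 − 365.94) × 0.984989 = 19.4051
Value = ¥19.41

¥19.41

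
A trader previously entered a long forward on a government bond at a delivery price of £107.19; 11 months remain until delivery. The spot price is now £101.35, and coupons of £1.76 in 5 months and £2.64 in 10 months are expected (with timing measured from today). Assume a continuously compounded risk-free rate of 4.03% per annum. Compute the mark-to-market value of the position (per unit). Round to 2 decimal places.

-£6.24

PV(remaining coupons) I = 1.76·e^(−0.0403·5/12) + 2.64·e^(−0.0403·10/12) = 4.2835
Current forward F = (S − I)·e^(rT) = (101.35 − 4.2835)·e^(0.0403·11/12) = 97.0665 × 1.037632 = 100.7193
Value (long) = (F − K)·e^(−rT) = (100.7193 − 107.19) × 0.963732 = -6.2360
Value = -£6.24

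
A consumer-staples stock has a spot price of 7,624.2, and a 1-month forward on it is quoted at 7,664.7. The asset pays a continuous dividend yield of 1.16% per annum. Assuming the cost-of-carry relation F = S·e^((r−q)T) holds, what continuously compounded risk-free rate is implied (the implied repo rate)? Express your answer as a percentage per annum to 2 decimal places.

From F = S·e^((r−q)T): (r − q) = ln(F/S)/T
ln(7664.7/7624.2) = ln(1.005312) = 0.005298
(r − q) = 0.005298 / (1/12) = 0.063576
r = ln(F/S)/T + q = 0.063576 + 0.0116 = 0.075176
r = 7.52%

7.52%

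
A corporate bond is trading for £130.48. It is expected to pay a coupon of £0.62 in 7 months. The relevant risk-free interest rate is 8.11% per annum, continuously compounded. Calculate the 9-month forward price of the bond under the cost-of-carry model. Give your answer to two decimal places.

PV(coupons) I = 0.62·e^(−0.0811·7/12)
I = 0.5914
F = (S − I)·e^(rT) = (130.48 − 0.5914) · e^(0.0811·9/12)
= 129.8886 · e^0.060825 = 129.8886 × 1.062713 = £138.03

£138.03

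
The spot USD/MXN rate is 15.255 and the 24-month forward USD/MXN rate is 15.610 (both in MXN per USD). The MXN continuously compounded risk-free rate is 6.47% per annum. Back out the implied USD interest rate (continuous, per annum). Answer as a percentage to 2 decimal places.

5.32%

F = S·e^((r_MXN − r_USD)T) ⇒ r_USD = r_MXN − ln(F/S)/T
ln(15.610/15.255) = 0.023004; /(24/12) = 0.011502
r_USD = 0.0647 − 0.011502 = 0.053198
r_USD = 5.32%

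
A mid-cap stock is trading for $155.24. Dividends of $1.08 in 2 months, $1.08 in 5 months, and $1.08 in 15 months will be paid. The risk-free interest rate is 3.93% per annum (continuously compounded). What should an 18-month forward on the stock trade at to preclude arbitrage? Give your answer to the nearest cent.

$161.31

PV(dividends) I = 1.08·e^(−0.0393·2/12) + 1.08·e^(−0.0393·5/12) + 1.08·e^(−0.0393·15/12)
I = 1.0729 + 1.0625 + 1.0282 = 3.1636
F = (S − I)·e^(rT) = (155.24 − 3.1636) · e^(0.0393·18/12)
= 152.0764 · e^0.058950 = 152.0764 × 1.060722 = $161.31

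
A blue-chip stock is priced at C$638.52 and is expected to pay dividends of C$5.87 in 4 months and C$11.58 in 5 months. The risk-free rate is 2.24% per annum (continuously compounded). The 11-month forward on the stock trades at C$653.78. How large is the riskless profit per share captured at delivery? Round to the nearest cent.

C$19.67 per share

PV(dividends) I = 5.87·e^(−0.0224·4/12) + 11.58·e^(−0.0224·5/12) = 17.2988
Fair forward F* = (S − I)·e^(rT) = (638.52 − 17.2988)·e^0.020533 = 621.2212 × 1.020745 = 634.1084
Market C$653.78 > fair 634.1084: forward overpriced → cash-and-carry (borrow at r, buy the stock and collect the dividends, short the forward).
Profit at T = |F_mkt − F*| = |653.78 − 634.1084| = C$19.67 per share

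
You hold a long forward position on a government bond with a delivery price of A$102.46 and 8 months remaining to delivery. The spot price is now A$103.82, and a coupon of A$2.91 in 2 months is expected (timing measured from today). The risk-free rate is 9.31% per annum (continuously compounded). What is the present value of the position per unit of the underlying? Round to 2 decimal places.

PV(remaining coupons) I = 2.91·e^(−0.0931·2/12) = 2.8652
Current forward F = (S − I)·e^(rT) = (103.82 − 2.8652)·e^(0.0931·8/12) = 100.9548 × 1.064033 = 107.4192
Value (long) = (F − K)·e^(−rT) = (107.4192 − 102.46) × 0.939820 = 4.6608
Value = A$4.66

A$4.66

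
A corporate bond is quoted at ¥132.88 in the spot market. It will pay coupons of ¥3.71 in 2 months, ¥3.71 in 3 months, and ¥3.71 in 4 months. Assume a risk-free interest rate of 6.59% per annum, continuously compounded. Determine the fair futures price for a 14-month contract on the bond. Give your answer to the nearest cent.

PV(coupons) I = 3.71·e^(−0.0659·2/12) + 3.71·e^(−0.0659·3/12) + 3.71·e^(−0.0659·4/12)
I = 3.6695 + 3.6494 + 3.6294 = 10.9483
F = (S − I)·e^(rT) = (132.88 − 10.9483) · e^(0.0659·14/12)
= 121.9317 · e^0.076883 = 121.9317 × 1.079916 = ¥131.68

¥131.68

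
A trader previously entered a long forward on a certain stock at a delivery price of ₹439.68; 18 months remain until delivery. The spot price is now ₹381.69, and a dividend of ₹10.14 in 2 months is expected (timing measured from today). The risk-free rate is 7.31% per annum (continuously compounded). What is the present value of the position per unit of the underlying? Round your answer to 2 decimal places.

PV(remaining dividends) I = 10.14·e^(−0.0731·2/12) = 10.0172
Current forward F = (S − I)·e^(rT) = (381.69 − 10.0172)·e^(0.0731·18/12) = 371.6728 × 1.115887 = 414.7448
Value (long) = (F − K)·e^(−rT) = (414.7448 − 439.68) × 0.896148 = -22.3456
Value = -₹22.35

-₹22.35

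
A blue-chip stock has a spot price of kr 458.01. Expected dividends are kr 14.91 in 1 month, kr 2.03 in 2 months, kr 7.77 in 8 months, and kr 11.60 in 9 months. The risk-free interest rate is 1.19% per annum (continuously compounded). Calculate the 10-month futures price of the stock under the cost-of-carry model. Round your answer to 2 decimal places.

kr 426.09

PV(dividends) I = 14.91·e^(−0.0119·1/12) + 2.03·e^(−0.0119·2/12) + 7.77·e^(−0.0119·8/12) + 11.60·e^(−0.0119·9/12)
I = 14.8952 + 2.0260 + 7.7086 + 11.4969 = 36.1267
F = (S − I)·e^(rT) = (458.01 − 36.1267) · e^(0.0119·10/12)
= 421.8833 · e^0.009917 = 421.8833 × 1.009966 = kr 426.09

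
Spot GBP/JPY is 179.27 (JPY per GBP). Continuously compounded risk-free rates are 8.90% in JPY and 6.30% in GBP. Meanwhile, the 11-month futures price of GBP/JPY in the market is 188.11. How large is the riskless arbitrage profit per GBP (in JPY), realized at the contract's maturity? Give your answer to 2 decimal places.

4.52 per GBP (in JPY)

Fair futures: F* = S·e^(carry·T), with carry = (r_JPY − r_GBP) = 0.0890 − 0.0630 = 0.0260
F* = 179.27 · e^(0.0260 × 11/12) = 179.27 · e^0.023833 = 179.27 × 1.024119 = 183.5938
Market 188.11 > fair 183.5938: forward overpriced → cash-and-carry (buy spot, short the forward).
At maturity, profit = |F_mkt − F*| = |188.11 − 183.5938| = 4.52 per GBP (in JPY)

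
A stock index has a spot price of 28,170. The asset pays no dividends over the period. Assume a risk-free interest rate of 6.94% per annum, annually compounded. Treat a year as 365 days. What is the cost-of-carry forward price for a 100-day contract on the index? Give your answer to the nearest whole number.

F = S · (1+r)^T
= 28170 × 1.018553
F = 28,693

28,693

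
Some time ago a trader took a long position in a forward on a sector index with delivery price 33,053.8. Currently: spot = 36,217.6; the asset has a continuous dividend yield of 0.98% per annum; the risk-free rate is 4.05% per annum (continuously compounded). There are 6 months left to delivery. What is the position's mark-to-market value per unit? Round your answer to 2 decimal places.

Current fair forward for the remaining 6 months: F = S·e^((r − q)·T), (r − q) = 0.0405 − 0.0098 = 0.0307
F = 36217.6 · e^(0.0307 × 6/12) = 36217.6 × 1.01546842 = 36777.8290
Value of long forward = (F − K)·e^(−rT) = (36777.8290 − 33053.8) · e^(−0.0405·6/12)
= 3724.0290 × 0.97995365 = 3649.38

3649.38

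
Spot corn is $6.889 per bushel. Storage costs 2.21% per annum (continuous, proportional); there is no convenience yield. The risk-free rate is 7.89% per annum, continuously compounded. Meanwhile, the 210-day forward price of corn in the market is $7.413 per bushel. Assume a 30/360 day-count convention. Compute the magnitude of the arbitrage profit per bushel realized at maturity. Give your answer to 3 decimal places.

$0.106 per bushel

Fair forward: F* = S·e^(carry·T), with carry = (r + u) = 0.0789 + 0.0221 = 0.1010
F* = 6.889 · e^(0.1010 × 210/360) = 6.889 · e^0.058917 = 6.889 × 1.060687 = $7.3071
Market $7.413 > fair $7.3071: forward overpriced → cash-and-carry (buy spot, short the forward).
At maturity, profit = |F_mkt − F*| = |7.413 − 7.3071| = $0.106 per bushel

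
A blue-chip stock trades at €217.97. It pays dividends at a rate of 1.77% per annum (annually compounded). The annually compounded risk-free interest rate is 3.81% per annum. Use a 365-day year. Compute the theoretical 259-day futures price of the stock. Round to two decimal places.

€221.06

F = S · (1+r)^T / (1+q)^T
= 217.97 × 1.026888 / 1.012528 = 217.97 × 1.014182
F = €221.06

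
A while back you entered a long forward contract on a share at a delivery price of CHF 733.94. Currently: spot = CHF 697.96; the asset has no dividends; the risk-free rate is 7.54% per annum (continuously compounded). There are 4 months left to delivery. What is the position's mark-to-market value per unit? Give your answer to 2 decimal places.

Current fair forward for the remaining 4 months: F = S·e^(r·T), r = 0.0754
F = 697.96 · e^(0.0754 × 4/12) = 697.96 × 1.025452 = 715.7245
Value of long forward = (F − K)·e^(−rT) = (715.7245 − 733.94) · e^(−0.0754·4/12)
= -18.2155 × 0.975180 = -17.76

-CHF 17.76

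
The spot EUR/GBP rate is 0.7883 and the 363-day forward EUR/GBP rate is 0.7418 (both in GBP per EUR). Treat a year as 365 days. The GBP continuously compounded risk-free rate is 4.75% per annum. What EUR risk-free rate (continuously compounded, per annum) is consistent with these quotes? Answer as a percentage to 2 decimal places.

F = S·e^((r_GBP − r_EUR)T) ⇒ r_EUR = r_GBP − ln(F/S)/T
ln(0.7418/0.7883) = -0.060799; /(363/365) = -0.061134
r_EUR = 0.0475 + 0.061134 = 0.108634
r_EUR = 10.86%

10.86%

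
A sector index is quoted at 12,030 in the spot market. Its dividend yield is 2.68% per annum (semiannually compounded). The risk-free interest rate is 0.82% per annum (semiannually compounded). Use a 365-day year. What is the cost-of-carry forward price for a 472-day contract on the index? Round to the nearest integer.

F = S · (1+r/2)^(2T) / (1+q/2)^(2T)
= 12030 × 1.010638 / 1.035026 = 12030 × 0.976437
F = 11,747

11,747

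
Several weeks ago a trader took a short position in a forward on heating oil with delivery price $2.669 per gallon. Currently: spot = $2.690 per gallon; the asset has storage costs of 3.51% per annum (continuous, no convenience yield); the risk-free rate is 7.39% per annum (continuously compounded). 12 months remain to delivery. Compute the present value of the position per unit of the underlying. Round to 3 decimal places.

Current fair forward for the remaining 12 months: F = S·e^((r + u)·T), (r + u) = 0.0739 + 0.0351 = 0.1090
F = 2.690 · e^(0.1090 × 12/12) = 2.690 × 1.115162 = 2.9998
Value of long forward = (F − K)·e^(−rT) = (2.9998 − 2.669) · e^(−0.0739·12/12)
= 0.3308 × 0.928765 = 0.307
Short position value = −(long value) = -$0.307

-$0.307 per gallon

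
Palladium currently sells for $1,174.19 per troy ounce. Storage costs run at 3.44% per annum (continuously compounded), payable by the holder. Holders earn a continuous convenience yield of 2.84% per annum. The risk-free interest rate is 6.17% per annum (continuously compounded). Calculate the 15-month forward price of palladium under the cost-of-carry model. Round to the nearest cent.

Net carry = r + u − y = 0.0617 + 0.0344 − 0.0284 = 0.0677
F = S·e^((r+u−y)T) = 1174.19 · e^(0.0677 × 15/12) = 1174.19 · e^0.08462500
= 1174.19 × 1.08830887 = $1,277.88 per troy ounce

$1,277.88 per troy ounce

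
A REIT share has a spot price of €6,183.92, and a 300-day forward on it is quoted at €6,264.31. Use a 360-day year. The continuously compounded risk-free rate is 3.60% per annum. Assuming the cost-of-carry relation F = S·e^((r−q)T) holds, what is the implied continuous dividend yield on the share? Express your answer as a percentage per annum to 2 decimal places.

From F = S·e^((r−q)T): (r − q) = ln(F/S)/T
ln(6264.31/6183.92) = ln(1.013000) = 0.012916
(r − q) = 0.012916 / (300/360) = 0.015499
q = r − ln(F/S)/T = 0.0360 − 0.015499 = 0.020501
q = 2.05%

2.05%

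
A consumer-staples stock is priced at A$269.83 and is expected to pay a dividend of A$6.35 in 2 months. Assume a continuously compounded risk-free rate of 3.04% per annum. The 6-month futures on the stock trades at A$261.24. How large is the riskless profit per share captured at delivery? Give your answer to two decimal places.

PV(dividends) I = 6.35·e^(−0.0304·2/12) = 6.3179
Fair futures F* = (S − I)·e^(rT) = (269.83 − 6.3179)·e^0.015200 = 263.5121 × 1.015316 = 267.5481
Market A$261.24 < fair 267.5481: forward underpriced → reverse cash-and-carry (short the stock, invest proceeds at r, pay the dividends, go long the forward).
Profit at T = |F_mkt − F*| = |261.24 − 267.5481| = A$6.31 per share

A$6.31 per share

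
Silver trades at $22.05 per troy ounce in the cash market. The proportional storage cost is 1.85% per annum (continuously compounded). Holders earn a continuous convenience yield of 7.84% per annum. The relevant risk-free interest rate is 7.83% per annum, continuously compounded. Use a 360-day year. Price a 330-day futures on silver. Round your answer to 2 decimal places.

Net carry = r + u − y = 0.0783 + 0.0185 − 0.0784 = 0.0184
F = S·e^((r+u−y)T) = 22.05 · e^(0.0184 × 330/360) = 22.05 · e^0.016867
= 22.05 × 1.017010 = $22.43 per troy ounce

$22.43 per troy ounce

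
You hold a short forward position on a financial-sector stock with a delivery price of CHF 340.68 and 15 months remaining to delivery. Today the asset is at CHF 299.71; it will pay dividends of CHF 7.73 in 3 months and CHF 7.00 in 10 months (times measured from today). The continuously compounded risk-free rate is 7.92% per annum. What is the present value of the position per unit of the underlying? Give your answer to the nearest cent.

PV(remaining dividends) I = 7.73·e^(−0.0792·3/12) + 7.00·e^(−0.0792·10/12) = 14.1314
Current forward F = (S − I)·e^(rT) = (299.71 − 14.1314)·e^(0.0792·15/12) = 285.5786 × 1.104066 = 315.2976
Value (long) = (F − K)·e^(−rT) = (315.2976 − 340.68) × 0.905743 = -22.9899
Short position value = −(long value) = CHF 22.99

CHF 22.99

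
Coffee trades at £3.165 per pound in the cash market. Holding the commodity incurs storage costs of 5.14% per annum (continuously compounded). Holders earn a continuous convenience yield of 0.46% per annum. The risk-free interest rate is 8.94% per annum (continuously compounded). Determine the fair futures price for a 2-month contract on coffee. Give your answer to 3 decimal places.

Net carry = r + u − y = 0.0894 + 0.0514 − 0.0046 = 0.1362
F = S·e^((r+u−y)T) = 3.165 · e^(0.1362 × 2/12) = 3.165 · e^0.022700
= 3.165 × 1.022960 = £3.238 per pound

£3.238 per pound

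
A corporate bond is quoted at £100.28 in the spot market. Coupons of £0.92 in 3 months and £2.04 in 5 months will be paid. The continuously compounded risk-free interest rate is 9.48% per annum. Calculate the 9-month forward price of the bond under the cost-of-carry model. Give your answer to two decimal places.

£104.60

PV(coupons) I = 0.92·e^(−0.0948·3/12) + 2.04·e^(−0.0948·5/12)
I = 0.8985 + 1.9610 = 2.8595
F = (S − I)·e^(rT) = (100.28 − 2.8595) · e^(0.0948·9/12)
= 97.4205 · e^0.071100 = 97.4205 × 1.073689 = £104.60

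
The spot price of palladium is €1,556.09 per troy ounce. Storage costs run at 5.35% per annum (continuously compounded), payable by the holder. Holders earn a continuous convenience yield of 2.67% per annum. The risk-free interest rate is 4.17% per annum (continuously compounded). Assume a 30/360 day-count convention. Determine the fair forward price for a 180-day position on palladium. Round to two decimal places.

Net carry = r + u − y = 0.0417 + 0.0535 − 0.0267 = 0.0685
F = S·e^((r+u−y)T) = 1556.09 · e^(0.0685 × 180/360) = 1556.09 · e^0.03425000
= 1556.09 × 1.03484329 = €1,610.31 per troy ounce

€1,610.31 per troy ounce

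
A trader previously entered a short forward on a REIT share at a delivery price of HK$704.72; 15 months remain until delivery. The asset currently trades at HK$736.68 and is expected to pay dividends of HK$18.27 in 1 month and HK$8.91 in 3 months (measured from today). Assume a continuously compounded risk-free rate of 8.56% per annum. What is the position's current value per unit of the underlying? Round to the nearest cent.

PV(remaining dividends) I = 18.27·e^(−0.0856·1/12) + 8.91·e^(−0.0856·3/12) = 26.8615
Current forward F = (S − I)·e^(rT) = (736.68 − 26.8615)·e^(0.0856·15/12) = 709.8185 × 1.112934 = 789.9811
Value (long) = (F − K)·e^(−rT) = (789.9811 − 704.72) × 0.898526 = 76.6093
Short position value = −(long value) = -HK$76.61

-HK$76.61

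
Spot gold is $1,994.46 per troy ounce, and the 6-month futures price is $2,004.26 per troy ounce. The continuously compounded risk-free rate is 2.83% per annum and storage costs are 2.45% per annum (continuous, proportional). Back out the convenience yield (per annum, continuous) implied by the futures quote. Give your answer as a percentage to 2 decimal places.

4.30%

F = S·e^((r+u−y)T) ⇒ (r+u−y) = ln(F/S)/T
ln(2004.26/1994.46) = 0.004902; /T ⇒ 0.009804
y = r + u − ln(F/S)/T = 0.0283 + 0.0245 − 0.009804 = 0.042996
y = 4.30%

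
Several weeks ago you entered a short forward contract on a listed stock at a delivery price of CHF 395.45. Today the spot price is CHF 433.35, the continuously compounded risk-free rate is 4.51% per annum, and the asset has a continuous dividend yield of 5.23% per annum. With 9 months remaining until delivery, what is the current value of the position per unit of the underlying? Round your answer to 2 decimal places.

Current fair forward for the remaining 9 months: F = S·e^((r − q)·T), (r − q) = 0.0451 − 0.0523 = -0.0072
F = 433.35 · e^(-0.0072 × 9/12) = 433.35 × 0.994615 = 431.0164
Value of long forward = (F − K)·e^(−rT) = (431.0164 − 395.45) · e^(−0.0451·9/12)
= 35.5664 × 0.966741 = 34.38
Short position value = −(long value) = -CHF 34.38

-CHF 34.38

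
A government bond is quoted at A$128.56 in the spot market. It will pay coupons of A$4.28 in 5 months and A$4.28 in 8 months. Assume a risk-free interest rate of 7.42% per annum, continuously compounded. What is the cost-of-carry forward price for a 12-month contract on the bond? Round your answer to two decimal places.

A$129.61

PV(coupons) I = 4.28·e^(−0.0742·5/12) + 4.28·e^(−0.0742·8/12)
I = 4.1497 + 4.0734 = 8.2231
F = (S − I)·e^(rT) = (128.56 − 8.2231) · e^(0.0742·12/12)
= 120.3369 · e^0.074200 = 120.3369 × 1.077022 = A$129.61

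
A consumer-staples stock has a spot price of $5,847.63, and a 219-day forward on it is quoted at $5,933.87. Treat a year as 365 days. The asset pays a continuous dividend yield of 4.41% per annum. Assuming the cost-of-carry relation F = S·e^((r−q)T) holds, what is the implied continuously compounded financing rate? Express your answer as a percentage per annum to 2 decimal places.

From F = S·e^((r−q)T): (r − q) = ln(F/S)/T
ln(5933.87/5847.63) = ln(1.014748) = 0.014640
(r − q) = 0.014640 / (219/365) = 0.024400
r = ln(F/S)/T + q = 0.024400 + 0.0441 = 0.068500
r = 6.85%

6.85%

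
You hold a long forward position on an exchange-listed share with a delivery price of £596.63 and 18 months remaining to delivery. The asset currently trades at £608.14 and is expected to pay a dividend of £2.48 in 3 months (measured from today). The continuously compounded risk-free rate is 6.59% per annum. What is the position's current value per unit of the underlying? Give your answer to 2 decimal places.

PV(remaining dividends) I = 2.48·e^(−0.0659·3/12) = 2.4395
Current forward F = (S − I)·e^(rT) = (608.14 − 2.4395)·e^(0.0659·18/12) = 605.7005 × 1.103901 = 668.6334
Value (long) = (F − K)·e^(−rT) = (668.6334 − 596.63) × 0.905879 = 65.2264
Value = £65.23

£65.23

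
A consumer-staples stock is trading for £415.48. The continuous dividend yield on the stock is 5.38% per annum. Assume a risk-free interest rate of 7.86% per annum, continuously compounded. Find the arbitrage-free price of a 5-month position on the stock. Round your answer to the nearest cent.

F = S·e^((r − q)T) = 415.48 · e^((0.0786 − 0.0538) × 5/12)
= 415.48 · e^0.010333 = 415.48 × 1.010387
F = £419.80

£419.80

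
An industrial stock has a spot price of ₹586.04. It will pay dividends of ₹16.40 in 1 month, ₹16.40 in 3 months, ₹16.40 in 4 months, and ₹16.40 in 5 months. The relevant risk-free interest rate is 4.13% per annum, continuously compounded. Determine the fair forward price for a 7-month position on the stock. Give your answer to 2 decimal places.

₹533.88

PV(dividends) I = 16.40·e^(−0.0413·1/12) + 16.40·e^(−0.0413·3/12) + 16.40·e^(−0.0413·4/12) + 16.40·e^(−0.0413·5/12)
I = 16.3437 + 16.2315 + 16.1758 + 16.1202 = 64.8712
F = (S − I)·e^(rT) = (586.04 − 64.8712) · e^(0.0413·7/12)
= 521.1688 · e^0.024092 = 521.1688 × 1.024385 = ₹533.88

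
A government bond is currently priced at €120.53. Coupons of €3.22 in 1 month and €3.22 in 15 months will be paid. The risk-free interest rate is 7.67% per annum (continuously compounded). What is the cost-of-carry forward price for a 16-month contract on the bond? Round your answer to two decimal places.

PV(coupons) I = 3.22·e^(−0.0767·1/12) + 3.22·e^(−0.0767·15/12)
I = 3.1995 + 2.9256 = 6.1251
F = (S − I)·e^(rT) = (120.53 − 6.1251) · e^(0.0767·16/12)
= 114.4049 · e^0.102267 = 114.4049 × 1.107679 = €126.72

€126.72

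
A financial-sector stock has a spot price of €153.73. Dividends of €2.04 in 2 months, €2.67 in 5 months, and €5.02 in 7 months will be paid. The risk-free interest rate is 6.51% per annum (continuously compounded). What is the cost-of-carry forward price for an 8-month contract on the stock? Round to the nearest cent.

€150.68

PV(dividends) I = 2.04·e^(−0.0651·2/12) + 2.67·e^(−0.0651·5/12) + 5.02·e^(−0.0651·7/12)
I = 2.0180 + 2.5985 + 4.8329 = 9.4494
F = (S − I)·e^(rT) = (153.73 − 9.4494) · e^(0.0651·8/12)
= 144.2806 · e^0.043400 = 144.2806 × 1.044356 = €150.68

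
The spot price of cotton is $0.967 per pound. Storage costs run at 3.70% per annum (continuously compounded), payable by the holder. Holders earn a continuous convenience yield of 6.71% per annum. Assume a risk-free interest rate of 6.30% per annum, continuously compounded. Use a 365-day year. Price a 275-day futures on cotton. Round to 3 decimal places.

Net carry = r + u − y = 0.0630 + 0.0370 − 0.0671 = 0.0329
F = S·e^((r+u−y)T) = 0.967 · e^(0.0329 × 275/365) = 0.967 · e^0.024788
= 0.967 × 1.025098 = $0.991 per pound

$0.991 per pound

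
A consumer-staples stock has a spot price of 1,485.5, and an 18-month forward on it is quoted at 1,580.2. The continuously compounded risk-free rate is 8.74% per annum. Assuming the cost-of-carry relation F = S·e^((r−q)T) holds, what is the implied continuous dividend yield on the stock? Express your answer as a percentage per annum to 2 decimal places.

From F = S·e^((r−q)T): (r − q) = ln(F/S)/T
ln(1580.2/1485.5) = ln(1.063750) = 0.061800
(r − q) = 0.061800 / (18/12) = 0.041200
q = r − ln(F/S)/T = 0.0874 − 0.041200 = 0.046200
q = 4.62%

4.62%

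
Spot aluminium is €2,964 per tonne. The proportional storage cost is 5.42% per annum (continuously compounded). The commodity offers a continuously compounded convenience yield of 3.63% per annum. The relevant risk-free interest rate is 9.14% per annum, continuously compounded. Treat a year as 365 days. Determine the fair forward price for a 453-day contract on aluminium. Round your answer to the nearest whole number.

Net carry = r + u − y = 0.0914 + 0.0542 − 0.0363 = 0.1093
F = S·e^((r+u−y)T) = 2964 · e^(0.1093 × 453/365) = 2964 · e^0.135652
= 2964 × 1.145283 = €3,395 per tonne

€3,395 per tonne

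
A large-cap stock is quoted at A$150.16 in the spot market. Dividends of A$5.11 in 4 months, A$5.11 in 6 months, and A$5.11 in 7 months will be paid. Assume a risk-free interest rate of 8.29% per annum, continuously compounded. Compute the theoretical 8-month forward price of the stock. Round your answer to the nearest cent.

A$143.11

PV(dividends) I = 5.11·e^(−0.0829·4/12) + 5.11·e^(−0.0829·6/12) + 5.11·e^(−0.0829·7/12)
I = 4.9707 + 4.9025 + 4.8688 = 14.7420
F = (S − I)·e^(rT) = (150.16 − 14.7420) · e^(0.0829·8/12)
= 135.4180 · e^0.055267 = 135.4180 × 1.056823 = A$143.11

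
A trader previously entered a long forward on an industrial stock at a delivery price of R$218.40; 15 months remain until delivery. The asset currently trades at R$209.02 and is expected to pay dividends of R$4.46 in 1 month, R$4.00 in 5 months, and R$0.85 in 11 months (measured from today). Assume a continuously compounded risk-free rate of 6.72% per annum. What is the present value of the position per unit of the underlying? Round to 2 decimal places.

-R$0.91

PV(remaining dividends) I = 4.46·e^(−0.0672·1/12) + 4.00·e^(−0.0672·5/12) + 0.85·e^(−0.0672·11/12) = 9.1239
Current forward F = (S − I)·e^(rT) = (209.02 − 9.1239)·e^(0.0672·15/12) = 199.8961 × 1.087629 = 217.4128
Value (long) = (F − K)·e^(−rT) = (217.4128 − 218.40) × 0.919431 = -0.9077
Value = -R$0.91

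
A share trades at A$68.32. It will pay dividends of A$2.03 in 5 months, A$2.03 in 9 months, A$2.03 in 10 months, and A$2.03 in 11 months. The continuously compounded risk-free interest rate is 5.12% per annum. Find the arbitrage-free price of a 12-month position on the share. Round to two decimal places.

PV(dividends) I = 2.03·e^(−0.0512·5/12) + 2.03·e^(−0.0512·9/12) + 2.03·e^(−0.0512·10/12) + 2.03·e^(−0.0512·11/12)
I = 1.9872 + 1.9535 + 1.9452 + 1.9369 = 7.8228
F = (S − I)·e^(rT) = (68.32 − 7.8228) · e^(0.0512·12/12)
= 60.4972 · e^0.051200 = 60.4972 × 1.052533 = A$63.68

A$63.68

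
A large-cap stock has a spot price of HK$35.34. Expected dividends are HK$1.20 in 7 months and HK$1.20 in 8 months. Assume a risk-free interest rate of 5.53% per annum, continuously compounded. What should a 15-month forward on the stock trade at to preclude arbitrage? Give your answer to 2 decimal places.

HK$35.38

PV(dividends) I = 1.20·e^(−0.0553·7/12) + 1.20·e^(−0.0553·8/12)
I = 1.1619 + 1.1566 = 2.3185
F = (S − I)·e^(rT) = (35.34 − 2.3185) · e^(0.0553·15/12)
= 33.0215 · e^0.069125 = 33.0215 × 1.071570 = HK$35.38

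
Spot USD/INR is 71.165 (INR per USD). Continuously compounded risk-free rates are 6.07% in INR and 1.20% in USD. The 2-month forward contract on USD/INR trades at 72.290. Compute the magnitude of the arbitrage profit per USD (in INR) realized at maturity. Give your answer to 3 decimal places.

Fair forward: F* = S·e^(carry·T), with carry = (r_INR − r_USD) = 0.0607 − 0.0120 = 0.0487
F* = 71.165 · e^(0.0487 × 2/12) = 71.165 · e^0.008117 = 71.165 × 1.008150 = 71.7450
Market 72.290 > fair 71.7450: forward overpriced → cash-and-carry (buy spot, short the forward).
At maturity, profit = |F_mkt − F*| = |72.290 − 71.7450| = 0.545 per USD (in INR)

0.545 per USD (in INR)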